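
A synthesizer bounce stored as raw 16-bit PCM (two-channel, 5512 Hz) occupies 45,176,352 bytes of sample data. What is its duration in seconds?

Byte rate = 5,512 × 2 × 2 = 22,048 bytes/s.
Duration = 45,176,352 / 22,048 = 2,049 s.

2,049 seconds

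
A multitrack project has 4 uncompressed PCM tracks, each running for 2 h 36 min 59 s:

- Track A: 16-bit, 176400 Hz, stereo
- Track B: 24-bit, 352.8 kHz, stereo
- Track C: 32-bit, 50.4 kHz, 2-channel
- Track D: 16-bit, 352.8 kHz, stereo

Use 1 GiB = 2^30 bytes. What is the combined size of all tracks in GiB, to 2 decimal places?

40.67 GiB

2 h 36 min 59 s = 9,419 s.
Track A: 176,400 × 9,419 × 2 × 2 = 6,646,046,400 bytes.
Track B: 352,800 × 9,419 × 3 × 2 = 19,938,139,200 bytes.
Track C: 50,400 × 9,419 × 4 × 2 = 3,797,740,800 bytes.
Track D: 352,800 × 9,419 × 2 × 2 = 13,292,092,800 bytes.
Total = 43,674,019,200 bytes = 40.67 GiB.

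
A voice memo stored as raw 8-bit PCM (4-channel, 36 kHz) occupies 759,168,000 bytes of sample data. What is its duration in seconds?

5,272 seconds

Byte rate = 36,000 × 1 × 4 = 144,000 bytes/s.
Duration = 759,168,000 / 144,000 = 5,272 s.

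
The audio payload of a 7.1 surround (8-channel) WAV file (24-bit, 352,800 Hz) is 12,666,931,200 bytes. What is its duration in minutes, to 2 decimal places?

24.93 minutes

Byte rate = 352,800 × 3 × 8 = 8,467,200 bytes/s.
Duration = 12,666,931,200 / 8,467,200 = 1,496 s.
1,496 s / 60 = 24.93 minutes.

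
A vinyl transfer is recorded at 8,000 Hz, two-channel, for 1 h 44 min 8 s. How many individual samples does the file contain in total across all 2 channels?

99,968,000 samples

1 h 44 min 8 s = 6,248 s.
8,000 × 6,248 s × 2 ch = 99,968,000 samples.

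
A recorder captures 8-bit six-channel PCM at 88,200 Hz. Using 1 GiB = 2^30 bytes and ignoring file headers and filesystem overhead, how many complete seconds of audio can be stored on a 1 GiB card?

Uncompressed byte rate = 88,200 × 1 × 6 = 529,200 bytes/s.
Capacity = 1 × 1,073,741,824 = 1,073,741,824 bytes.
1,073,741,824 / 529,200 ≈ 2028.99 s → 2,028 seconds.

2,028 seconds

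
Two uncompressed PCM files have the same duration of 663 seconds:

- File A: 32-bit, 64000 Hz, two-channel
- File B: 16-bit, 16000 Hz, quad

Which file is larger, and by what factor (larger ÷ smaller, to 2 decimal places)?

File A: 64,000 × 4 × 2 = 512,000 bytes/s.
File B: 16,000 × 2 × 4 = 128,000 bytes/s.
File A is larger; ratio = 339,456,000 / 84,864,000 = 4.00.

File A, by a factor of 4.00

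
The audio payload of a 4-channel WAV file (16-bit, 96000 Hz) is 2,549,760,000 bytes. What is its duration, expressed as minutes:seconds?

55:20

Byte rate = 96,000 × 2 × 4 = 768,000 bytes/s.
Duration = 2,549,760,000 / 768,000 = 3,320 s.
3,320 s = 55:20.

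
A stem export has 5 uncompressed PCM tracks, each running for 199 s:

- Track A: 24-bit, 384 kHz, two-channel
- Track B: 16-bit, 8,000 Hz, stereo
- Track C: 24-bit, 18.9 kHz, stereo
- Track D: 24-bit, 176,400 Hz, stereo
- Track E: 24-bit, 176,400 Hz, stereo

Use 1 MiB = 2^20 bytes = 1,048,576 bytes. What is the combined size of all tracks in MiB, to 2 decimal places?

Track A: 384,000 × 199 × 3 × 2 = 458,496,000 bytes.
Track B: 8,000 × 199 × 2 × 2 = 6,368,000 bytes.
Track C: 18,900 × 199 × 3 × 2 = 22,566,600 bytes.
Track D: 176,400 × 199 × 3 × 2 = 210,621,600 bytes.
Track E: 176,400 × 199 × 3 × 2 = 210,621,600 bytes.
Total = 908,673,800 bytes = 866.58 MiB.

866.58 MiB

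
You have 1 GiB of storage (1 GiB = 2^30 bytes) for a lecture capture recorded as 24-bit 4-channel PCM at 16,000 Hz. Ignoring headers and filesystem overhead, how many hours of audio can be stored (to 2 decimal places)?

1.55 hours

Uncompressed byte rate = 16,000 × 3 × 4 = 192,000 bytes/s.
Capacity = 1 × 1,073,741,824 = 1,073,741,824 bytes.
1,073,741,824 / 192,000 ≈ 5592.41 s → 1.55 hours.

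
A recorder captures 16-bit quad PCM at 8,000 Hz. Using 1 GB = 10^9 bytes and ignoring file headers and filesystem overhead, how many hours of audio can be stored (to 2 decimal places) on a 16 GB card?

69.44 hours

Uncompressed byte rate = 8,000 × 2 × 4 = 64,000 bytes/s.
Capacity = 16 × 1,000,000,000 = 16,000,000,000 bytes.
16,000,000,000 / 64,000 ≈ 250000 s → 69.44 hours.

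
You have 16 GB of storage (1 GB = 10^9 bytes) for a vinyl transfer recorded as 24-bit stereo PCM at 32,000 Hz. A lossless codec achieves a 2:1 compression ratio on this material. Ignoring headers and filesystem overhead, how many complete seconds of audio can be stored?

166,666 seconds

Uncompressed byte rate = 32,000 × 3 × 2 = 192,000 bytes/s.
After 2:1 compression, effective rate ≈ 96000 bytes/s.
Capacity = 16 × 1,000,000,000 = 16,000,000,000 bytes.
16,000,000,000 / effective rate ≈ 166666.67 s → 166,666 seconds.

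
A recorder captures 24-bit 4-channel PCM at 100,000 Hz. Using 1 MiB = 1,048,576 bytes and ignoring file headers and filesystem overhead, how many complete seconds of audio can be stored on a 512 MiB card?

447 seconds

Uncompressed byte rate = 100,000 × 3 × 4 = 1,200,000 bytes/s.
Capacity = 512 × 1,048,576 = 536,870,912 bytes.
536,870,912 / 1,200,000 ≈ 447.39 s → 447 seconds.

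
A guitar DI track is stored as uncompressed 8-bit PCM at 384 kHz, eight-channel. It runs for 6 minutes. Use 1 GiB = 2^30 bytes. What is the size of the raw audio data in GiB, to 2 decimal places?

1.03 GiB

Duration = 6 minutes = 360 s.
Bytes = 384,000 samples/s × 360 s × 1 bytes/sample × 8 ch = 1,105,920,000 bytes.
1,105,920,000 / 1,073,741,824 = 1.03 GiB.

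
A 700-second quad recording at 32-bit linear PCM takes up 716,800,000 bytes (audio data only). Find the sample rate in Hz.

Bytes = sample_rate × seconds × bytes_per_sample × channels.
sample_rate = 716,800,000 / (700 × 4 × 4) = 716,800,000 / 11,200 = 64,000 Hz.

64,000 Hz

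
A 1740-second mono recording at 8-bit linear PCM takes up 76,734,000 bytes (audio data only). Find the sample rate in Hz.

Bytes = sample_rate × seconds × bytes_per_sample × channels.
sample_rate = 76,734,000 / (1,740 × 1 × 1) = 76,734,000 / 1,740 = 44,100 Hz.

44,100 Hz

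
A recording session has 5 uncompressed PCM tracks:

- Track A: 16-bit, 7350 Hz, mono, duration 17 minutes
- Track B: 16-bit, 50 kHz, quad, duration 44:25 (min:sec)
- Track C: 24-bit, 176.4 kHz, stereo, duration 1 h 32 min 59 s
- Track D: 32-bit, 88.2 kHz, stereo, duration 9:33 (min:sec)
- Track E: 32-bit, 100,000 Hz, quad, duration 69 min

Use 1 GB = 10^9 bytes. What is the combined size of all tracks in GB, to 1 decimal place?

14.0 GB

Track A: 17 minutes = 1,020 s; 7,350 × 1,020 × 2 × 1 = 14,994,000 bytes.
Track B: 44:25 (min:sec) = 2,665 s; 50,000 × 2,665 × 2 × 4 = 1,066,000,000 bytes.
Track C: 1 h 32 min 59 s = 5,579 s; 176,400 × 5,579 × 3 × 2 = 5,904,813,600 bytes.
Track D: 9:33 (min:sec) = 573 s; 88,200 × 573 × 4 × 2 = 404,308,800 bytes.
Track E: 69 min = 4,140 s; 100,000 × 4,140 × 4 × 4 = 6,624,000,000 bytes.
Total = 14,014,116,400 bytes = 14.0 GB.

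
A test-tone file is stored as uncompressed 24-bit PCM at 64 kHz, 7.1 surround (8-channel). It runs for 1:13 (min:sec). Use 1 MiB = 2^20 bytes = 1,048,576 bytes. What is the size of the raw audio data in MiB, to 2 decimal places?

106.93 MiB

Duration = 1:13 (min:sec) = 73 s.
Bytes = 64,000 samples/s × 73 s × 3 bytes/sample × 8 ch = 112,128,000 bytes.
112,128,000 / 1,048,576 = 106.93 MiB.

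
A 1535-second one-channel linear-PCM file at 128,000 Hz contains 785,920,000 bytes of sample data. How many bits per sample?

32 bits

Bytes per sample = 785,920,000 / (128,000 × 1,535 × 1) = 785,920,000 / 196,480,000 = 4.
Bit depth = 4 × 8 = 32 bits.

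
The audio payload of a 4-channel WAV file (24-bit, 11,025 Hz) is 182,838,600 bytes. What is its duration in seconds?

1,382 seconds

Byte rate = 11,025 × 3 × 4 = 132,300 bytes/s.
Duration = 182,838,600 / 132,300 = 1,382 s.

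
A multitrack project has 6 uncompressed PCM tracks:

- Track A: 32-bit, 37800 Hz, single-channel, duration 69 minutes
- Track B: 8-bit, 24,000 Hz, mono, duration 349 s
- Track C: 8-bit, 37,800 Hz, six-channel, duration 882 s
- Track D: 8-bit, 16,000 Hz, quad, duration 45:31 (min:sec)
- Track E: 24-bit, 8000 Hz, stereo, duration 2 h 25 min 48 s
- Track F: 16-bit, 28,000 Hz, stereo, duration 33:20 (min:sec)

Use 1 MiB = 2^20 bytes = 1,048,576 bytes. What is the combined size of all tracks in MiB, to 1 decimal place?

1576.5 MiB

Track A: 69 minutes = 4,140 s; 37,800 × 4,140 × 4 × 1 = 625,968,000 bytes.
Track B: 24,000 × 349 × 1 × 1 = 8,376,000 bytes.
Track C: 37,800 × 882 × 1 × 6 = 200,037,600 bytes.
Track D: 45:31 (min:sec) = 2,731 s; 16,000 × 2,731 × 1 × 4 = 174,784,000 bytes.
Track E: 2 h 25 min 48 s = 8,748 s; 8,000 × 8,748 × 3 × 2 = 419,904,000 bytes.
Track F: 33:20 (min:sec) = 2,000 s; 28,000 × 2,000 × 2 × 2 = 224,000,000 bytes.
Total = 1,653,069,600 bytes = 1576.5 MiB.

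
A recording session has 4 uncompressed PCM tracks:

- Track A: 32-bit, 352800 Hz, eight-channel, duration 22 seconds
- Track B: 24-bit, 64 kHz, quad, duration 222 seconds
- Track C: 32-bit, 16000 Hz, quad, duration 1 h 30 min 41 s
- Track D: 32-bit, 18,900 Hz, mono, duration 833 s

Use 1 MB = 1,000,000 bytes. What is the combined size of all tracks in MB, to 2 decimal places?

1874.74 MB

Track A: 352,800 × 22 × 4 × 8 = 248,371,200 bytes.
Track B: 64,000 × 222 × 3 × 4 = 170,496,000 bytes.
Track C: 1 h 30 min 41 s = 5,441 s; 16,000 × 5,441 × 4 × 4 = 1,392,896,000 bytes.
Track D: 18,900 × 833 × 4 × 1 = 62,974,800 bytes.
Total = 1,874,738,000 bytes = 1874.74 MB.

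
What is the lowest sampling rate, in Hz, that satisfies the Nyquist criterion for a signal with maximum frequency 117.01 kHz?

234,020 Hz

Minimum sample rate = 2 × 117,010 Hz = 234,020 Hz.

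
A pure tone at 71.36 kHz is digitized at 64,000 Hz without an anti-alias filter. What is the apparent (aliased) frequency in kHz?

7.36 kHz

Nyquist = 64,000/2 = 32,000 Hz; 71,360 Hz exceeds it.
Alias = |71,360 − 1×64,000| = |71,360 − 64,000| = 7,360 Hz = 7.36 kHz.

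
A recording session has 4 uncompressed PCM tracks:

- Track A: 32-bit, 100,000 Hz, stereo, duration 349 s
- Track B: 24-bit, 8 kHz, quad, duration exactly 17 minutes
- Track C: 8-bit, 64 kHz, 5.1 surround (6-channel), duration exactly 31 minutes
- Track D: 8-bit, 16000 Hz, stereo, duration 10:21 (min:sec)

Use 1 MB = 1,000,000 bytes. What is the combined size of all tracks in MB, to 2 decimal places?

Track A: 100,000 × 349 × 4 × 2 = 279,200,000 bytes.
Track B: exactly 17 minutes = 1,020 s; 8,000 × 1,020 × 3 × 4 = 97,920,000 bytes.
Track C: exactly 31 minutes = 1,860 s; 64,000 × 1,860 × 1 × 6 = 714,240,000 bytes.
Track D: 10:21 (min:sec) = 621 s; 16,000 × 621 × 1 × 2 = 19,872,000 bytes.
Total = 1,111,232,000 bytes = 1111.23 MB.

1111.23 MB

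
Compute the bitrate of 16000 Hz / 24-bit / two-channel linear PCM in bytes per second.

96,000 bytes/s

Bit rate = 16,000 × 24 × 2 = 768,000 bits/s.
768,000 / 8 = 96,000 bytes/s.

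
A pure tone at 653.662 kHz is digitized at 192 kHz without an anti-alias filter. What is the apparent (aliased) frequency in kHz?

77.662 kHz

Nyquist = 192,000/2 = 96,000 Hz; 653,662 Hz exceeds it.
Alias = |653,662 − 3×192,000| = |653,662 − 576,000| = 77,662 Hz = 77.662 kHz.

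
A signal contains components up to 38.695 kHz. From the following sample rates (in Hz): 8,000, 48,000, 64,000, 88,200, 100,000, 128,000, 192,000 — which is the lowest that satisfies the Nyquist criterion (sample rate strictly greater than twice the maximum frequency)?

88,200 Hz

Need sample rate > 2 × 38,695 = 77,390 Hz.
Lowest listed rate above 77,390 Hz is 88,200 Hz.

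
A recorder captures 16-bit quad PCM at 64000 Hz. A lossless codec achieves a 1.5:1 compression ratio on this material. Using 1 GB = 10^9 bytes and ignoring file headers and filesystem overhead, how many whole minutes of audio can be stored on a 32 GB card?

1,562 minutes

Uncompressed byte rate = 64,000 × 2 × 4 = 512,000 bytes/s.
After 1.5:1 compression, effective rate ≈ 341333.33 bytes/s.
Capacity = 32 × 1,000,000,000 = 32,000,000,000 bytes.
32,000,000,000 / effective rate ≈ 93750 s → 1,562 minutes.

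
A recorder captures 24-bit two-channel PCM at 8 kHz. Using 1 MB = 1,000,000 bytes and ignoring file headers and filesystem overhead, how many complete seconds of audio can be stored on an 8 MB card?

166 seconds

Uncompressed byte rate = 8,000 × 3 × 2 = 48,000 bytes/s.
Capacity = 8 × 1,000,000 = 8,000,000 bytes.
8,000,000 / 48,000 ≈ 166.67 s → 166 seconds.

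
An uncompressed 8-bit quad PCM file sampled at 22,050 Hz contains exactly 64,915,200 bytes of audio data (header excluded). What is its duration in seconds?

736 seconds

Byte rate = 22,050 × 1 × 4 = 88,200 bytes/s.
Duration = 64,915,200 / 88,200 = 736 s.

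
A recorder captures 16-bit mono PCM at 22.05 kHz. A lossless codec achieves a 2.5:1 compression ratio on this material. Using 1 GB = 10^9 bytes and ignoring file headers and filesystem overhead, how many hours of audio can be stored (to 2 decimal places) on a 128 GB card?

2015.62 hours

Uncompressed byte rate = 22,050 × 2 × 1 = 44,100 bytes/s.
After 2.5:1 compression, effective rate ≈ 17640 bytes/s.
Capacity = 128 × 1,000,000,000 = 128,000,000,000 bytes.
128,000,000,000 / effective rate ≈ 7256235.83 s → 2015.62 hours.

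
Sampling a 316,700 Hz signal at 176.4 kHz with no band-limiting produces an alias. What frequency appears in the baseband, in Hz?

Nyquist = 176,400/2 = 88,200 Hz; 316,700 Hz exceeds it.
Alias = |316,700 − 2×176,400| = |316,700 − 352,800| = 36,100 Hz.

36,100 Hz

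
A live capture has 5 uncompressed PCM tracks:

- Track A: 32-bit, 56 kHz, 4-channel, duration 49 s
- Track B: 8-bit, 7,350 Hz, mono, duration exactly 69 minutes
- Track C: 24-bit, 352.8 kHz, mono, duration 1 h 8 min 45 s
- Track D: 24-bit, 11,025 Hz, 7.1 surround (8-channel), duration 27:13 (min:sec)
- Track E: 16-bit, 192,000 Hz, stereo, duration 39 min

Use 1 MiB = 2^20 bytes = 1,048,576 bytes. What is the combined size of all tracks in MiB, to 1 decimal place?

Track A: 56,000 × 49 × 4 × 4 = 43,904,000 bytes.
Track B: exactly 69 minutes = 4,140 s; 7,350 × 4,140 × 1 × 1 = 30,429,000 bytes.
Track C: 1 h 8 min 45 s = 4,125 s; 352,800 × 4,125 × 3 × 1 = 4,365,900,000 bytes.
Track D: 27:13 (min:sec) = 1,633 s; 11,025 × 1,633 × 3 × 8 = 432,091,800 bytes.
Track E: 39 min = 2,340 s; 192,000 × 2,340 × 2 × 2 = 1,797,120,000 bytes.
Total = 6,669,444,800 bytes = 6360.5 MiB.

6360.5 MiB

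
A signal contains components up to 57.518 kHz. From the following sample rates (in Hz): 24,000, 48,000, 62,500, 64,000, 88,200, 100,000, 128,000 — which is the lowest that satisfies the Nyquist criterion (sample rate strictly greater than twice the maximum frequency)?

Need sample rate > 2 × 57,518 = 115,036 Hz.
Lowest listed rate above 115,036 Hz is 128,000 Hz.

128,000 Hz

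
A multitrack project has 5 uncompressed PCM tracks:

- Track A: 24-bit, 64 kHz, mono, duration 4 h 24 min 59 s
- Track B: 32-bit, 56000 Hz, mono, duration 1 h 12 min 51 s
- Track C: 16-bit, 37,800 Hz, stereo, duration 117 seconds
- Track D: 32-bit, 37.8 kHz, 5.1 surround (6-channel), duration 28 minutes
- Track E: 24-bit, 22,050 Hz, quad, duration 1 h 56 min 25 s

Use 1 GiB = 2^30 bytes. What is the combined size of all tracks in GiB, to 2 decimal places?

Track A: 4 h 24 min 59 s = 15,899 s; 64,000 × 15,899 × 3 × 1 = 3,052,608,000 bytes.
Track B: 1 h 12 min 51 s = 4,371 s; 56,000 × 4,371 × 4 × 1 = 979,104,000 bytes.
Track C: 37,800 × 117 × 2 × 2 = 17,690,400 bytes.
Track D: 28 minutes = 1,680 s; 37,800 × 1,680 × 4 × 6 = 1,524,096,000 bytes.
Track E: 1 h 56 min 25 s = 6,985 s; 22,050 × 6,985 × 3 × 4 = 1,848,231,000 bytes.
Total = 7,421,729,400 bytes = 6.91 GiB.

6.91 GiB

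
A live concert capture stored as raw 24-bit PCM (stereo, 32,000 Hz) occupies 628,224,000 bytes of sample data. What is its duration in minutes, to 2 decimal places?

Byte rate = 32,000 × 3 × 2 = 192,000 bytes/s.
Duration = 628,224,000 / 192,000 = 3,272 s.
3,272 s / 60 = 54.53 minutes.

54.53 minutes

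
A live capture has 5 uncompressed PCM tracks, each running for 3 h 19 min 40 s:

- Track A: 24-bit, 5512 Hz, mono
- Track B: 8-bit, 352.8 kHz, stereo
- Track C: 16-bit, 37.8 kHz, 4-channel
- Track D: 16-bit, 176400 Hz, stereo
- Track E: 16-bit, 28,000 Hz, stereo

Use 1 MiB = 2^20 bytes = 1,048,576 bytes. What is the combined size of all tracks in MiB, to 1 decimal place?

21046.4 MiB

3 h 19 min 40 s = 11,980 s.
Track A: 5,512 × 11,980 × 3 × 1 = 198,101,280 bytes.
Track B: 352,800 × 11,980 × 1 × 2 = 8,453,088,000 bytes.
Track C: 37,800 × 11,980 × 2 × 4 = 3,622,752,000 bytes.
Track D: 176,400 × 11,980 × 2 × 2 = 8,453,088,000 bytes.
Track E: 28,000 × 11,980 × 2 × 2 = 1,341,760,000 bytes.
Total = 22,068,789,280 bytes = 21046.4 MiB.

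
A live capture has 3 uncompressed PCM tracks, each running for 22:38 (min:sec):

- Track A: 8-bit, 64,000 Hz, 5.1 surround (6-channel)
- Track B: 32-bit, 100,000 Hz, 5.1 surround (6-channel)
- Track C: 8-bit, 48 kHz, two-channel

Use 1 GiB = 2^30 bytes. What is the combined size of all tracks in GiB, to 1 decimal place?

22:38 (min:sec) = 1,358 s.
Track A: 64,000 × 1,358 × 1 × 6 = 521,472,000 bytes.
Track B: 100,000 × 1,358 × 4 × 6 = 3,259,200,000 bytes.
Track C: 48,000 × 1,358 × 1 × 2 = 130,368,000 bytes.
Total = 3,911,040,000 bytes = 3.6 GiB.

3.6 GiB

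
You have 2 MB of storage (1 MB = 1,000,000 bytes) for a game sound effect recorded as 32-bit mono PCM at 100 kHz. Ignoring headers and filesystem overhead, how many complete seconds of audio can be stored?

5 seconds

Uncompressed byte rate = 100,000 × 4 × 1 = 400,000 bytes/s.
Capacity = 2 × 1,000,000 = 2,000,000 bytes.
2,000,000 / 400,000 ≈ 5 s → 5 seconds.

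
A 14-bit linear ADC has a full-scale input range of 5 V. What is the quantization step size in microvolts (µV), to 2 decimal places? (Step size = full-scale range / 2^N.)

305.18 µV

5 V / 2^14 = 5 / 16,384 V = 305.18 µV.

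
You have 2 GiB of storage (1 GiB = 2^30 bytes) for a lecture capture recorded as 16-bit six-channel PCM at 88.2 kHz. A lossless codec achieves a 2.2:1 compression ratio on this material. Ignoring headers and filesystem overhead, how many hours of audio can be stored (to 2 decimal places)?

1.24 hours

Uncompressed byte rate = 88,200 × 2 × 6 = 1,058,400 bytes/s.
After 2.2:1 compression, effective rate ≈ 481090.91 bytes/s.
Capacity = 2 × 1,073,741,824 = 2,147,483,648 bytes.
2,147,483,648 / effective rate ≈ 4463.78 s → 1.24 hours.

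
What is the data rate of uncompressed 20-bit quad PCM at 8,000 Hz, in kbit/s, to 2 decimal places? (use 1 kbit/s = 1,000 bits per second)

640.00 kbit/s

Bit rate = 8,000 × 20 × 4 = 640,000 bits/s.
= 640.00 kbit/s.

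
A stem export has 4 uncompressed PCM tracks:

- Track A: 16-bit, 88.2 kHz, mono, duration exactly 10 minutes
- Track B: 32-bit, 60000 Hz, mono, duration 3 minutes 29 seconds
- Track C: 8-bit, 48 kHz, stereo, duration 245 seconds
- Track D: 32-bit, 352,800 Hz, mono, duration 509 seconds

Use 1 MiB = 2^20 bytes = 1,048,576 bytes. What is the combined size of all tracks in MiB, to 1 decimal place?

Track A: exactly 10 minutes = 600 s; 88,200 × 600 × 2 × 1 = 105,840,000 bytes.
Track B: 3 minutes 29 seconds = 209 s; 60,000 × 209 × 4 × 1 = 50,160,000 bytes.
Track C: 48,000 × 245 × 1 × 2 = 23,520,000 bytes.
Track D: 352,800 × 509 × 4 × 1 = 718,300,800 bytes.
Total = 897,820,800 bytes = 856.2 MiB.

856.2 MiB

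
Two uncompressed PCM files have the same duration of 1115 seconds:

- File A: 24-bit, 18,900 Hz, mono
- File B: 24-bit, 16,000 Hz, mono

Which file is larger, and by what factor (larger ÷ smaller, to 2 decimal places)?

File A, by a factor of 1.18

File A: 18,900 × 3 × 1 = 56,700 bytes/s.
File B: 16,000 × 3 × 1 = 48,000 bytes/s.
File A is larger; ratio = 63,220,500 / 53,520,000 = 1.18.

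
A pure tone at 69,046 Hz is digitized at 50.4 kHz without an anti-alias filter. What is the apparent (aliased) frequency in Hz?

Nyquist = 50,400/2 = 25,200 Hz; 69,046 Hz exceeds it.
Alias = |69,046 − 1×50,400| = |69,046 − 50,400| = 18,646 Hz.

18,646 Hz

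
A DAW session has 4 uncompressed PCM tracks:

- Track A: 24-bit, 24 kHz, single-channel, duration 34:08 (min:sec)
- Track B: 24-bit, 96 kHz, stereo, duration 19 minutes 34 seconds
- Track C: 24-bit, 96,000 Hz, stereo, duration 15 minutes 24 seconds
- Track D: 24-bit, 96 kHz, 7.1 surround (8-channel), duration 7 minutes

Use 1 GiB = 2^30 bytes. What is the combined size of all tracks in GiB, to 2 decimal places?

2.16 GiB

Track A: 34:08 (min:sec) = 2,048 s; 24,000 × 2,048 × 3 × 1 = 147,456,000 bytes.
Track B: 19 minutes 34 seconds = 1,174 s; 96,000 × 1,174 × 3 × 2 = 676,224,000 bytes.
Track C: 15 minutes 24 seconds = 924 s; 96,000 × 924 × 3 × 2 = 532,224,000 bytes.
Track D: 7 minutes = 420 s; 96,000 × 420 × 3 × 8 = 967,680,000 bytes.
Total = 2,323,584,000 bytes = 2.16 GiB.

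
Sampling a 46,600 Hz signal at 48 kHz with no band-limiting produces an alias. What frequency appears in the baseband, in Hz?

1,400 Hz

Nyquist = 48,000/2 = 24,000 Hz; 46,600 Hz exceeds it.
Alias = |46,600 − 1×48,000| = |46,600 − 48,000| = 1,400 Hz.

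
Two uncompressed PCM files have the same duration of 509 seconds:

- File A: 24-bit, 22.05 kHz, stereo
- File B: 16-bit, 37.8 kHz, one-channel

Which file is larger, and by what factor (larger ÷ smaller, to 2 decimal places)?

File A, by a factor of 1.75

File A: 22,050 × 3 × 2 = 132,300 bytes/s.
File B: 37,800 × 2 × 1 = 75,600 bytes/s.
File A is larger; ratio = 67,340,700 / 38,480,400 = 1.75.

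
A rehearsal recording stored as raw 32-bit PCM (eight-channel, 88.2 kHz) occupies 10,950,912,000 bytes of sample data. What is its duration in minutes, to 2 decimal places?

Byte rate = 88,200 × 4 × 8 = 2,822,400 bytes/s.
Duration = 10,950,912,000 / 2,822,400 = 3,880 s.
3,880 s / 60 = 64.67 minutes.

64.67 minutes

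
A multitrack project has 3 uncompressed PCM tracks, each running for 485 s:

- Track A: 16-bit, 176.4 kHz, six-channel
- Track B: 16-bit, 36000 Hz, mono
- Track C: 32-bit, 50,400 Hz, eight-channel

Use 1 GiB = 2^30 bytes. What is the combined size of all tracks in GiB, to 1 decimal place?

1.7 GiB

Track A: 176,400 × 485 × 2 × 6 = 1,026,648,000 bytes.
Track B: 36,000 × 485 × 2 × 1 = 34,920,000 bytes.
Track C: 50,400 × 485 × 4 × 8 = 782,208,000 bytes.
Total = 1,843,776,000 bytes = 1.7 GiB.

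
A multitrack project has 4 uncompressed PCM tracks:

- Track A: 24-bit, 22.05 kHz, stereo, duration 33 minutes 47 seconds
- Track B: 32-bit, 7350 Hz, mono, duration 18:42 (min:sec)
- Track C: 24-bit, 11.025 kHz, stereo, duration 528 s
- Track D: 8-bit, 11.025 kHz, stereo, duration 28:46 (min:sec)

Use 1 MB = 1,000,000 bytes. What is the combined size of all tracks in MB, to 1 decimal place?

374.1 MB

Track A: 33 minutes 47 seconds = 2,027 s; 22,050 × 2,027 × 3 × 2 = 268,172,100 bytes.
Track B: 18:42 (min:sec) = 1,122 s; 7,350 × 1,122 × 4 × 1 = 32,986,800 bytes.
Track C: 11,025 × 528 × 3 × 2 = 34,927,200 bytes.
Track D: 28:46 (min:sec) = 1,726 s; 11,025 × 1,726 × 1 × 2 = 38,058,300 bytes.
Total = 374,144,400 bytes = 374.1 MB.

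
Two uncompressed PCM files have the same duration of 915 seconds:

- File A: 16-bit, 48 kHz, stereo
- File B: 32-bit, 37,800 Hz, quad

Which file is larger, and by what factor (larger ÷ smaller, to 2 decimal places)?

File A: 48,000 × 2 × 2 = 192,000 bytes/s.
File B: 37,800 × 4 × 4 = 604,800 bytes/s.
File B is larger; ratio = 553,392,000 / 175,680,000 = 3.15.

File B, by a factor of 3.15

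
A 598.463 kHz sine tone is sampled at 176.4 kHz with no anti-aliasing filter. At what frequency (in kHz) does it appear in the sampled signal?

Nyquist = 176,400/2 = 88,200 Hz; 598,463 Hz exceeds it.
Alias = |598,463 − 3×176,400| = |598,463 − 529,200| = 69,263 Hz = 69.263 kHz.

69.263 kHz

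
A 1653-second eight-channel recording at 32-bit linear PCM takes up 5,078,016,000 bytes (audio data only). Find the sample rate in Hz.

96,000 Hz

Bytes = sample_rate × seconds × bytes_per_sample × channels.
sample_rate = 5,078,016,000 / (1,653 × 4 × 8) = 5,078,016,000 / 52,896 = 96,000 Hz.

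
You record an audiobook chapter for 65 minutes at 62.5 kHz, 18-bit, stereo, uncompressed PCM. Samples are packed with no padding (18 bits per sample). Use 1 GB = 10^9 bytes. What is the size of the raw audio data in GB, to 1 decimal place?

Duration = 65 minutes = 3,900 s.
Bits = 62,500 × 3,900 × 18 × 2 = 8,775,000,000 bits = 1,096,875,000 bytes.
1,096,875,000 / 1,000,000,000 = 1.1 GB.

1.1 GB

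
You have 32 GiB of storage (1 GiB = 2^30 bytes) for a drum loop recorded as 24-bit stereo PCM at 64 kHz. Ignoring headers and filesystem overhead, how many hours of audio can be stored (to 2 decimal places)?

24.86 hours

Uncompressed byte rate = 64,000 × 3 × 2 = 384,000 bytes/s.
Capacity = 32 × 1,073,741,824 = 34,359,738,368 bytes.
34,359,738,368 / 384,000 ≈ 89478.49 s → 24.86 hours.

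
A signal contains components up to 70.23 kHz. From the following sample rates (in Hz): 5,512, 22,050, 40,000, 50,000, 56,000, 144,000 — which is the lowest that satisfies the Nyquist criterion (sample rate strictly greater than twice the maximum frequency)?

144,000 Hz

Need sample rate > 2 × 70,230 = 140,460 Hz.
Lowest listed rate above 140,460 Hz is 144,000 Hz.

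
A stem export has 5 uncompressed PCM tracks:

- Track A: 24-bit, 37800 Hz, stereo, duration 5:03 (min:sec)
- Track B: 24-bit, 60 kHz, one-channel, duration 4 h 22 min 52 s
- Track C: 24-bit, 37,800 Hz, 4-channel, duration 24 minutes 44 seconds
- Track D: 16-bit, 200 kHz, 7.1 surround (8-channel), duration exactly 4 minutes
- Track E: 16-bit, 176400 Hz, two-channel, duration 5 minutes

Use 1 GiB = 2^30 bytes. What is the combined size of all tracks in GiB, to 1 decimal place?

4.2 GiB

Track A: 5:03 (min:sec) = 303 s; 37,800 × 303 × 3 × 2 = 68,720,400 bytes.
Track B: 4 h 22 min 52 s = 15,772 s; 60,000 × 15,772 × 3 × 1 = 2,838,960,000 bytes.
Track C: 24 minutes 44 seconds = 1,484 s; 37,800 × 1,484 × 3 × 4 = 673,142,400 bytes.
Track D: exactly 4 minutes = 240 s; 200,000 × 240 × 2 × 8 = 768,000,000 bytes.
Track E: 5 minutes = 300 s; 176,400 × 300 × 2 × 2 = 211,680,000 bytes.
Total = 4,560,502,800 bytes = 4.2 GiB.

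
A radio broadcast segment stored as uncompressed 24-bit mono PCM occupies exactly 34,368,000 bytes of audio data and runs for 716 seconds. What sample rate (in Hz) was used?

Bytes = sample_rate × seconds × bytes_per_sample × channels.
sample_rate = 34,368,000 / (716 × 3 × 1) = 34,368,000 / 2,148 = 16,000 Hz.

16,000 Hz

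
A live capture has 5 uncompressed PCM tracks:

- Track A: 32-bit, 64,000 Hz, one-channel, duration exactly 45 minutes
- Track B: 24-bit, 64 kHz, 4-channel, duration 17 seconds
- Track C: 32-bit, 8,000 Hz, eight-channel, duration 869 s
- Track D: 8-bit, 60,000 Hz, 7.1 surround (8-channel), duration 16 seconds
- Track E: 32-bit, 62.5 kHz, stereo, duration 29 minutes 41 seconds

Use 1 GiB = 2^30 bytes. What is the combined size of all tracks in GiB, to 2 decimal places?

Track A: exactly 45 minutes = 2,700 s; 64,000 × 2,700 × 4 × 1 = 691,200,000 bytes.
Track B: 64,000 × 17 × 3 × 4 = 13,056,000 bytes.
Track C: 8,000 × 869 × 4 × 8 = 222,464,000 bytes.
Track D: 60,000 × 16 × 1 × 8 = 7,680,000 bytes.
Track E: 29 minutes 41 seconds = 1,781 s; 62,500 × 1,781 × 4 × 2 = 890,500,000 bytes.
Total = 1,824,900,000 bytes = 1.70 GiB.

1.70 GiB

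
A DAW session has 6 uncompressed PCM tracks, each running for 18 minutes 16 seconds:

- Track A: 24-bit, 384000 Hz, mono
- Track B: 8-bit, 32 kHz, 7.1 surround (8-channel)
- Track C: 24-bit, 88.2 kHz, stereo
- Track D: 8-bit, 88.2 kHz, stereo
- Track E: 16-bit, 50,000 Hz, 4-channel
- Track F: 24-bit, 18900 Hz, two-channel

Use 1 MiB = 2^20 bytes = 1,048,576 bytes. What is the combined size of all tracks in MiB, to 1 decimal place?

18 minutes 16 seconds = 1,096 s.
Track A: 384,000 × 1,096 × 3 × 1 = 1,262,592,000 bytes.
Track B: 32,000 × 1,096 × 1 × 8 = 280,576,000 bytes.
Track C: 88,200 × 1,096 × 3 × 2 = 580,003,200 bytes.
Track D: 88,200 × 1,096 × 1 × 2 = 193,334,400 bytes.
Track E: 50,000 × 1,096 × 2 × 4 = 438,400,000 bytes.
Track F: 18,900 × 1,096 × 3 × 2 = 124,286,400 bytes.
Total = 2,879,192,000 bytes = 2745.8 MiB.

2745.8 MiB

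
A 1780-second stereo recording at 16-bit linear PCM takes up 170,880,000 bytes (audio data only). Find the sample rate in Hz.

24,000 Hz

Bytes = sample_rate × seconds × bytes_per_sample × channels.
sample_rate = 170,880,000 / (1,780 × 2 × 2) = 170,880,000 / 7,120 = 24,000 Hz.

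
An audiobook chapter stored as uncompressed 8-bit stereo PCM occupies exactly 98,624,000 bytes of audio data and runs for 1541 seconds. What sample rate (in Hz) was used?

Bytes = sample_rate × seconds × bytes_per_sample × channels.
sample_rate = 98,624,000 / (1,541 × 1 × 2) = 98,624,000 / 3,082 = 32,000 Hz.

32,000 Hz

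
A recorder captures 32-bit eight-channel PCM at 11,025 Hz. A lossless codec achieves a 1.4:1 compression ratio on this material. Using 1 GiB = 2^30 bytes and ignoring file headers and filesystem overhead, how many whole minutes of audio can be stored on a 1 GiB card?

Uncompressed byte rate = 11,025 × 4 × 8 = 352,800 bytes/s.
After 1.4:1 compression, effective rate ≈ 252000 bytes/s.
Capacity = 1 × 1,073,741,824 = 1,073,741,824 bytes.
1,073,741,824 / effective rate ≈ 4260.88 s → 71 minutes.

71 minutes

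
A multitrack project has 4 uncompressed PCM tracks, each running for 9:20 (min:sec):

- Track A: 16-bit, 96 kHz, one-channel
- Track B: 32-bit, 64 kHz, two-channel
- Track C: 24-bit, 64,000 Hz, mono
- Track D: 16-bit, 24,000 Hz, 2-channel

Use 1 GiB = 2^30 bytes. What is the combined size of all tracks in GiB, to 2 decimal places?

0.52 GiB

9:20 (min:sec) = 560 s.
Track A: 96,000 × 560 × 2 × 1 = 107,520,000 bytes.
Track B: 64,000 × 560 × 4 × 2 = 286,720,000 bytes.
Track C: 64,000 × 560 × 3 × 1 = 107,520,000 bytes.
Track D: 24,000 × 560 × 2 × 2 = 53,760,000 bytes.
Total = 555,520,000 bytes = 0.52 GiB.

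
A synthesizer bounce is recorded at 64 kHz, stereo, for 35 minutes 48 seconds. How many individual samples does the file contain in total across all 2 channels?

274,944,000 samples

35 minutes 48 seconds = 2,148 s.
64,000 × 2,148 s × 2 ch = 274,944,000 samples.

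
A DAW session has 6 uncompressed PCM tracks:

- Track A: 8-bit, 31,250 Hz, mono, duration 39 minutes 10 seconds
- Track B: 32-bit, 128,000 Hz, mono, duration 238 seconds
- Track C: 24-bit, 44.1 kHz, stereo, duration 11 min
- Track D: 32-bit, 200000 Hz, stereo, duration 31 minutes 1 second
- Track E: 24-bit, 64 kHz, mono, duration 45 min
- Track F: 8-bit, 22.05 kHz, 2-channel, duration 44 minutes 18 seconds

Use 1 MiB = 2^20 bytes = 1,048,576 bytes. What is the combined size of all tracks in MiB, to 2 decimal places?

3798.63 MiB

Track A: 39 minutes 10 seconds = 2,350 s; 31,250 × 2,350 × 1 × 1 = 73,437,500 bytes.
Track B: 128,000 × 238 × 4 × 1 = 121,856,000 bytes.
Track C: 11 min = 660 s; 44,100 × 660 × 3 × 2 = 174,636,000 bytes.
Track D: 31 minutes 1 second = 1,861 s; 200,000 × 1,861 × 4 × 2 = 2,977,600,000 bytes.
Track E: 45 min = 2,700 s; 64,000 × 2,700 × 3 × 1 = 518,400,000 bytes.
Track F: 44 minutes 18 seconds = 2,658 s; 22,050 × 2,658 × 1 × 2 = 117,217,800 bytes.
Total = 3,983,147,300 bytes = 3798.63 MiB.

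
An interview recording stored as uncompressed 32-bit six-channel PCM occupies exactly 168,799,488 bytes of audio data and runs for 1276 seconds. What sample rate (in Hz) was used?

Bytes = sample_rate × seconds × bytes_per_sample × channels.
sample_rate = 168,799,488 / (1,276 × 4 × 6) = 168,799,488 / 30,624 = 5,512 Hz.

5,512 Hz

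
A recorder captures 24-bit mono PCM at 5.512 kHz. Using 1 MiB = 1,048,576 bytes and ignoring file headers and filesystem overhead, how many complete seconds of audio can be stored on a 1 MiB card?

Uncompressed byte rate = 5,512 × 3 × 1 = 16,536 bytes/s.
Capacity = 1 × 1,048,576 = 1,048,576 bytes.
1,048,576 / 16,536 ≈ 63.41 s → 63 seconds.

63 seconds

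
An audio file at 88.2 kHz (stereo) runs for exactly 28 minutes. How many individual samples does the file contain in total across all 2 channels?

exactly 28 minutes = 1,680 s.
88,200 × 1,680 s × 2 ch = 296,352,000 samples.

296,352,000 samples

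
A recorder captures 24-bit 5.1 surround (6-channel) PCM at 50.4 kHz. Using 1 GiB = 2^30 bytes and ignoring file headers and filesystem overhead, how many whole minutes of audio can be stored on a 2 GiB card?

39 minutes

Uncompressed byte rate = 50,400 × 3 × 6 = 907,200 bytes/s.
Capacity = 2 × 1,073,741,824 = 2,147,483,648 bytes.
2,147,483,648 / 907,200 ≈ 2367.16 s → 39 minutes.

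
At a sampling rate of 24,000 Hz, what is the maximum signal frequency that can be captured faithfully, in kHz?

Nyquist frequency = sample rate / 2 = 24,000 / 2 = 12 kHz.

12 kHz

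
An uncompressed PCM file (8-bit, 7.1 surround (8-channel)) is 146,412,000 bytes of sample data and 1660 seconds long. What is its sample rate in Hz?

11,025 Hz

Bytes = sample_rate × seconds × bytes_per_sample × channels.
sample_rate = 146,412,000 / (1,660 × 1 × 8) = 146,412,000 / 13,280 = 11,025 Hz.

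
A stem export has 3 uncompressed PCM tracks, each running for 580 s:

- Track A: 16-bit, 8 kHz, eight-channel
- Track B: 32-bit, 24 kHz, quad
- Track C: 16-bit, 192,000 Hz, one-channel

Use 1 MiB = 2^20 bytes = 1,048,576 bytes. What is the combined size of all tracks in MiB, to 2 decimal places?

495.61 MiB

Track A: 8,000 × 580 × 2 × 8 = 74,240,000 bytes.
Track B: 24,000 × 580 × 4 × 4 = 222,720,000 bytes.
Track C: 192,000 × 580 × 2 × 1 = 222,720,000 bytes.
Total = 519,680,000 bytes = 495.61 MiB.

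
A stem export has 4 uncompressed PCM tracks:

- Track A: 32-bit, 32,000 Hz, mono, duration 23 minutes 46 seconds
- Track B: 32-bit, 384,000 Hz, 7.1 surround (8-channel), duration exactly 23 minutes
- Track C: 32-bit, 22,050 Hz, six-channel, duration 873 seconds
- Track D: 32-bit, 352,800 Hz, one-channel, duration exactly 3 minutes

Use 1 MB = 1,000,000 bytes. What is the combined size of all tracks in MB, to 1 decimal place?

17856.0 MB

Track A: 23 minutes 46 seconds = 1,426 s; 32,000 × 1,426 × 4 × 1 = 182,528,000 bytes.
Track B: exactly 23 minutes = 1,380 s; 384,000 × 1,380 × 4 × 8 = 16,957,440,000 bytes.
Track C: 22,050 × 873 × 4 × 6 = 461,991,600 bytes.
Track D: exactly 3 minutes = 180 s; 352,800 × 180 × 4 × 1 = 254,016,000 bytes.
Total = 17,855,975,600 bytes = 17856.0 MB.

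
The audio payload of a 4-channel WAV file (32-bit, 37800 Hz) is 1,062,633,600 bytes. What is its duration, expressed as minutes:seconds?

Byte rate = 37,800 × 4 × 4 = 604,800 bytes/s.
Duration = 1,062,633,600 / 604,800 = 1,757 s.
1,757 s = 29:17.

29:17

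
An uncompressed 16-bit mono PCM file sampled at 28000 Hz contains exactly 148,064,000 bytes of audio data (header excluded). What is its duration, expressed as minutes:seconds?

44:04

Byte rate = 28,000 × 2 × 1 = 56,000 bytes/s.
Duration = 148,064,000 / 56,000 = 2,644 s.
2,644 s = 44:04.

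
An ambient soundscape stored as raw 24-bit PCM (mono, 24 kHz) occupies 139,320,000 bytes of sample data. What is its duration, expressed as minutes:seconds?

Byte rate = 24,000 × 3 × 1 = 72,000 bytes/s.
Duration = 139,320,000 / 72,000 = 1,935 s.
1,935 s = 32:15.

32:15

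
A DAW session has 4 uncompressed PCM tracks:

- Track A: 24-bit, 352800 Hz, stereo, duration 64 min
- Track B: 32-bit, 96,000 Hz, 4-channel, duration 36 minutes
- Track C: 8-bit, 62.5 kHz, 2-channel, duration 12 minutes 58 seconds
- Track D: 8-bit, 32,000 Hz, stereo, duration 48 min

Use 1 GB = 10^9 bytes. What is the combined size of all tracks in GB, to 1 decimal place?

11.7 GB

Track A: 64 min = 3,840 s; 352,800 × 3,840 × 3 × 2 = 8,128,512,000 bytes.
Track B: 36 minutes = 2,160 s; 96,000 × 2,160 × 4 × 4 = 3,317,760,000 bytes.
Track C: 12 minutes 58 seconds = 778 s; 62,500 × 778 × 1 × 2 = 97,250,000 bytes.
Track D: 48 min = 2,880 s; 32,000 × 2,880 × 1 × 2 = 184,320,000 bytes.
Total = 11,727,842,000 bytes = 11.7 GB.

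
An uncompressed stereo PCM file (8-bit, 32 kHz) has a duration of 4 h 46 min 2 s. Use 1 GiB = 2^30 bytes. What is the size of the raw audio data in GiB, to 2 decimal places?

1.02 GiB

Duration = 4 h 46 min 2 s = 17,162 s.
Bytes = 32,000 samples/s × 17,162 s × 1 bytes/sample × 2 ch = 1,098,368,000 bytes.
1,098,368,000 / 1,073,741,824 = 1.02 GiB.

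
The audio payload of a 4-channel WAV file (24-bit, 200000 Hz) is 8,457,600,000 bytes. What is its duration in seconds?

Byte rate = 200,000 × 3 × 4 = 2,400,000 bytes/s.
Duration = 8,457,600,000 / 2,400,000 = 3,524 s.

3,524 seconds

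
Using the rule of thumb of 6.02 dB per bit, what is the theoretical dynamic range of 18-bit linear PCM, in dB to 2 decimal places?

18 × 6.02 = 108.36 dB.

108.36 dB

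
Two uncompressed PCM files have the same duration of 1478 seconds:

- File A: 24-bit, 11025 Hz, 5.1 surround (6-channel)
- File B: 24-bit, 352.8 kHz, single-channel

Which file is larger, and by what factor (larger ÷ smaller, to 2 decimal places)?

File A: 11,025 × 3 × 6 = 198,450 bytes/s.
File B: 352,800 × 3 × 1 = 1,058,400 bytes/s.
File B is larger; ratio = 1,564,315,200 / 293,309,100 = 5.33.

File B, by a factor of 5.33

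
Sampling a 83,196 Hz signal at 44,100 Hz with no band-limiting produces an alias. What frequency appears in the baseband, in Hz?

5,004 Hz

Nyquist = 44,100/2 = 22,050 Hz; 83,196 Hz exceeds it.
Alias = |83,196 − 2×44,100| = |83,196 − 88,200| = 5,004 Hz.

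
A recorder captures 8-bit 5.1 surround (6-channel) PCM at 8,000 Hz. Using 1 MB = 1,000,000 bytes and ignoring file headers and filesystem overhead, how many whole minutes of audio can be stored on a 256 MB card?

Uncompressed byte rate = 8,000 × 1 × 6 = 48,000 bytes/s.
Capacity = 256 × 1,000,000 = 256,000,000 bytes.
256,000,000 / 48,000 ≈ 5333.33 s → 88 minutes.

88 minutes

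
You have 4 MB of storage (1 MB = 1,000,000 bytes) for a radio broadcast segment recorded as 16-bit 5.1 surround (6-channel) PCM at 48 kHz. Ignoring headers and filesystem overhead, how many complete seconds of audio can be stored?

6 seconds

Uncompressed byte rate = 48,000 × 2 × 6 = 576,000 bytes/s.
Capacity = 4 × 1,000,000 = 4,000,000 bytes.
4,000,000 / 576,000 ≈ 6.94 s → 6 seconds.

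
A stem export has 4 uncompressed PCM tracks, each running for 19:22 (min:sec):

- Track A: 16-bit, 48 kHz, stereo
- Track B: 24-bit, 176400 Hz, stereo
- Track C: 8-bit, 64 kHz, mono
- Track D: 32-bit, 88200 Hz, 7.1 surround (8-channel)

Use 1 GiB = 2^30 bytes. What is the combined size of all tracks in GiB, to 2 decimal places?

4.48 GiB

19:22 (min:sec) = 1,162 s.
Track A: 48,000 × 1,162 × 2 × 2 = 223,104,000 bytes.
Track B: 176,400 × 1,162 × 3 × 2 = 1,229,860,800 bytes.
Track C: 64,000 × 1,162 × 1 × 1 = 74,368,000 bytes.
Track D: 88,200 × 1,162 × 4 × 8 = 3,279,628,800 bytes.
Total = 4,806,961,600 bytes = 4.48 GiB.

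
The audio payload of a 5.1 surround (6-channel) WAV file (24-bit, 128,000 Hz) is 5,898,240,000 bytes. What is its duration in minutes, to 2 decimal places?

42.67 minutes

Byte rate = 128,000 × 3 × 6 = 2,304,000 bytes/s.
Duration = 5,898,240,000 / 2,304,000 = 2,560 s.
2,560 s / 60 = 42.67 minutes.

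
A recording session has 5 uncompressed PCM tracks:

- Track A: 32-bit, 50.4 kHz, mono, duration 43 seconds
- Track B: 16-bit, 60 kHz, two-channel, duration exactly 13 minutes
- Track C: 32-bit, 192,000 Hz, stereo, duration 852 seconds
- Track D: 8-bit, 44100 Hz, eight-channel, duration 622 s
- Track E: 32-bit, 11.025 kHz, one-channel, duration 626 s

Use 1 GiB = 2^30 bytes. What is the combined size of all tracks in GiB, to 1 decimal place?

Track A: 50,400 × 43 × 4 × 1 = 8,668,800 bytes.
Track B: exactly 13 minutes = 780 s; 60,000 × 780 × 2 × 2 = 187,200,000 bytes.
Track C: 192,000 × 852 × 4 × 2 = 1,308,672,000 bytes.
Track D: 44,100 × 622 × 1 × 8 = 219,441,600 bytes.
Track E: 11,025 × 626 × 4 × 1 = 27,606,600 bytes.
Total = 1,751,589,000 bytes = 1.6 GiB.

1.6 GiB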